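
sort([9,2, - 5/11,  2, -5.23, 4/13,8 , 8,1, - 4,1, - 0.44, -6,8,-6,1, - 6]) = [ - 6,-6, - 6, - 5.23, - 4, - 5/11, - 0.44,4/13,1,  1, 1,2, 2,8 , 8, 8, 9 ]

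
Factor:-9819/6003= - 1091/667 = - 23^( - 1 )*29^ ( -1) * 1091^1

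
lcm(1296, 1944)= 3888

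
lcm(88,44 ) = 88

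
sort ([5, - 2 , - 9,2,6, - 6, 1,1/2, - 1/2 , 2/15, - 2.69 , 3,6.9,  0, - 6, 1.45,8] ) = [ - 9, -6,-6, - 2.69, - 2, - 1/2,0, 2/15, 1/2,1,  1.45,2, 3,5,6 , 6.9,8 ] 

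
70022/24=35011/12 = 2917.58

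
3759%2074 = 1685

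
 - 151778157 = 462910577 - 614688734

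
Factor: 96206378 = 2^1*23^1 * 2091443^1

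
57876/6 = 9646 = 9646.00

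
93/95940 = 31/31980 = 0.00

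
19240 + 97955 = 117195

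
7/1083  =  7/1083 = 0.01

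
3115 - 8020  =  - 4905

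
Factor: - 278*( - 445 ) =123710 = 2^1 * 5^1*89^1*139^1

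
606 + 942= 1548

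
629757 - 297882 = 331875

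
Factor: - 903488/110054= - 2^5*7^( - 2)*19^1 * 743^1 * 1123^( - 1)=- 451744/55027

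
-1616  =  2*(  -  808 ) 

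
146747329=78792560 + 67954769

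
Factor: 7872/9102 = 2^5 * 37^( - 1 )  =  32/37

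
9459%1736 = 779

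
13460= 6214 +7246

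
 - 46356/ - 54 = 7726/9 = 858.44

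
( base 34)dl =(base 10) 463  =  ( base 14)251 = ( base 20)133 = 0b111001111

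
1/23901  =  1/23901= 0.00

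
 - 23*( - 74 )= 1702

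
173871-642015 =-468144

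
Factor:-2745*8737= -23983065=- 3^2*5^1 * 61^1*8737^1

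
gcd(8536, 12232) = 88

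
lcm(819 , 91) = 819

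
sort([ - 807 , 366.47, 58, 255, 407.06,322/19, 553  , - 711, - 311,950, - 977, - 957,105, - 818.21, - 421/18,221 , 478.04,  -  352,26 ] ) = [ - 977, - 957, - 818.21, - 807, - 711 ,-352 , - 311, - 421/18, 322/19,  26  ,  58, 105,221 , 255,366.47 , 407.06, 478.04,553,950]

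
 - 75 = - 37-38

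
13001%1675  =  1276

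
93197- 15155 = 78042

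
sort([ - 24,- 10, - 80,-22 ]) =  [ - 80, - 24, - 22,-10 ] 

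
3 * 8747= 26241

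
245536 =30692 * 8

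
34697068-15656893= 19040175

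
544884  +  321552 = 866436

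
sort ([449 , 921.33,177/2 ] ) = [177/2,449,  921.33]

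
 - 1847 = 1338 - 3185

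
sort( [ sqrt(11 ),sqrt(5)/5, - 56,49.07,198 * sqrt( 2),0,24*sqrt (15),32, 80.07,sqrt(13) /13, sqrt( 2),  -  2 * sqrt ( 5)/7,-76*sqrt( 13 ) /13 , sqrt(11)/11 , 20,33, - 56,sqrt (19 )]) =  [ - 56 , - 56, - 76 * sqrt(13) /13 , -2 * sqrt ( 5 )/7,0,sqrt( 13)/13, sqrt(11)/11,sqrt( 5 ) /5, sqrt(2), sqrt(11 ), sqrt( 19) , 20,32,33,49.07,  80.07, 24*sqrt(15) , 198*sqrt(2)]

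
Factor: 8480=2^5  *5^1  *  53^1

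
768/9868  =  192/2467 = 0.08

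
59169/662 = 59169/662 = 89.38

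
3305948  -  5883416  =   -2577468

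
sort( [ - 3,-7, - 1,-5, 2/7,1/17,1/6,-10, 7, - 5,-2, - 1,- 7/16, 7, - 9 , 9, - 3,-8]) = [ - 10, - 9, - 8, - 7, - 5, -5, - 3, - 3,  -  2, - 1,-1,  -  7/16 , 1/17, 1/6,2/7, 7, 7, 9] 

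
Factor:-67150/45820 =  - 85/58 = -2^ (-1 )* 5^1*17^1*29^( - 1)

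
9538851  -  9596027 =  - 57176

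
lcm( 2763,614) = 5526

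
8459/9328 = 769/848 = 0.91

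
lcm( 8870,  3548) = 17740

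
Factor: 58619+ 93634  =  3^3*5639^1 = 152253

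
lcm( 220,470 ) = 10340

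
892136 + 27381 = 919517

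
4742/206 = 23 + 2/103 = 23.02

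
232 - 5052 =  - 4820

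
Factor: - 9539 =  - 9539^1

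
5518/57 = 5518/57 = 96.81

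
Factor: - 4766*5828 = -2^3*31^1 *47^1*2383^1 = - 27776248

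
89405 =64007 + 25398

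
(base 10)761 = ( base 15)35B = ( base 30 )pb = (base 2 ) 1011111001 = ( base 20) 1i1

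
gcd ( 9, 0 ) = 9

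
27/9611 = 27/9611 = 0.00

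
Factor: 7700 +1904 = 9604 = 2^2*7^4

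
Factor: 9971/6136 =2^ ( - 3)*13^1 = 13/8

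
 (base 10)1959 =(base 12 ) 1173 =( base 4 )132213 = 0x7a7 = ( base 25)339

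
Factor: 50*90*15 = 67500 = 2^2  *  3^3* 5^4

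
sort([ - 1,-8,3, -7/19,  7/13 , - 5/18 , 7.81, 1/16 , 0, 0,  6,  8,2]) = [ - 8 , - 1 ,-7/19, - 5/18,0, 0, 1/16, 7/13,2,3,  6,7.81, 8]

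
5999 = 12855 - 6856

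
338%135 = 68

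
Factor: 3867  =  3^1*1289^1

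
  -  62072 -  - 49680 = -12392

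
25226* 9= 227034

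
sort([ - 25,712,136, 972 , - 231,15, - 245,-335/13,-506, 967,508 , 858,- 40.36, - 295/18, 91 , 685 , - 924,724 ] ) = [  -  924, - 506,- 245, - 231, - 40.36, - 335/13,-25, - 295/18,15, 91,136  ,  508,685,712,724,858, 967, 972 ]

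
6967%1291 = 512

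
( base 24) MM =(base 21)154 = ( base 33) gm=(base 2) 1000100110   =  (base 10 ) 550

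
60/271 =60/271 = 0.22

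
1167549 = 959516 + 208033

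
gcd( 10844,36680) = 4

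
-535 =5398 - 5933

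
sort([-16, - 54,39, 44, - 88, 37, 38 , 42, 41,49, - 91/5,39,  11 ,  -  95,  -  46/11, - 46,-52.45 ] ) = [ - 95, - 88, - 54,  -  52.45,  -  46, - 91/5,- 16, - 46/11 , 11, 37,38,  39,39, 41 , 42,44,  49 ]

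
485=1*485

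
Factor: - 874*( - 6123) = 5351502= 2^1 * 3^1 * 13^1*19^1*23^1*157^1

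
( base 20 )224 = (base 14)444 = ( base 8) 1514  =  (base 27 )147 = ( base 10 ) 844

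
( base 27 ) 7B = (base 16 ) C8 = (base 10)200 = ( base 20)a0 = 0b11001000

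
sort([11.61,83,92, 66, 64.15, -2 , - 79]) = [-79,  -  2,11.61,64.15,66,83, 92 ]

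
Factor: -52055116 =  - 2^2*29^1*53^1*8467^1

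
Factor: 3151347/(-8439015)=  - 1050449/2813005= - 5^( - 1 ) * 13^( - 2 )*3329^( - 1)*1050449^1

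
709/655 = 709/655  =  1.08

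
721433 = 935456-214023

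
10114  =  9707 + 407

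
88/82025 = 88/82025 = 0.00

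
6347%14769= 6347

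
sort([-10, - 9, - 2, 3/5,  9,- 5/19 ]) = [-10,-9,-2,-5/19,3/5, 9 ] 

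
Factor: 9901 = 9901^1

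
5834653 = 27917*209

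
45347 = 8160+37187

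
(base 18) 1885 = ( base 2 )10000101111101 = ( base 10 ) 8573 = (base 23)g4h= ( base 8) 20575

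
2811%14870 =2811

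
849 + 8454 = 9303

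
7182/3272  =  3591/1636 = 2.19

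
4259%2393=1866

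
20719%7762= 5195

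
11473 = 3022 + 8451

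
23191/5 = 4638 + 1/5=4638.20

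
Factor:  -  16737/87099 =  - 7^1 * 797^1 * 29033^ (-1)= -5579/29033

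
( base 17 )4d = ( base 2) 1010001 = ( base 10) 81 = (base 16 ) 51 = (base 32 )2H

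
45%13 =6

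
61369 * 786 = 48236034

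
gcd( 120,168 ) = 24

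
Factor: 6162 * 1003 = 6180486 = 2^1*3^1*13^1*17^1 * 59^1*79^1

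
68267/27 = 68267/27 = 2528.41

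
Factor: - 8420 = -2^2 * 5^1 * 421^1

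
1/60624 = 1/60624 = 0.00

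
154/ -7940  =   - 77/3970 = - 0.02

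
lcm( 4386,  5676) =96492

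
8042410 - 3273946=4768464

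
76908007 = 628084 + 76279923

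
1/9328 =1/9328 =0.00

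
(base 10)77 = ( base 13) 5c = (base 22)3B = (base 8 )115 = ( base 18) 45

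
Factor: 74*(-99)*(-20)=2^3*3^2 * 5^1*11^1*37^1 = 146520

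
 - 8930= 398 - 9328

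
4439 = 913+3526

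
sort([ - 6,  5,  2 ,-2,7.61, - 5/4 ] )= [ - 6, - 2,  -  5/4, 2, 5, 7.61]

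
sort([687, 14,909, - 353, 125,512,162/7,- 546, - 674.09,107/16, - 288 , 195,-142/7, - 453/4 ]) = [ - 674.09, - 546,- 353,-288,-453/4,  -  142/7, 107/16, 14, 162/7,125, 195, 512,687, 909]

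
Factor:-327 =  - 3^1*109^1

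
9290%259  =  225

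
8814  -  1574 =7240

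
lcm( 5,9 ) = 45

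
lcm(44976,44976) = 44976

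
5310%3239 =2071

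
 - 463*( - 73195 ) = 33889285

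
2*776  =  1552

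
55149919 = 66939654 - 11789735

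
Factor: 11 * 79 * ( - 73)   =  -63437 = - 11^1*73^1*79^1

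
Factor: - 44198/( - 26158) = 49/29 = 7^2*29^(- 1) 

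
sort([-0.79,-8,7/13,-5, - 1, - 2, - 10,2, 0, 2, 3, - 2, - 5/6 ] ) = [ - 10,-8, - 5, - 2, - 2,-1,-5/6, - 0.79,0 , 7/13, 2,2, 3 ] 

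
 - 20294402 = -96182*211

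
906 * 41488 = 37588128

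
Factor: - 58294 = -2^1*29147^1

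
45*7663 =344835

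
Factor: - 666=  - 2^1*3^2*37^1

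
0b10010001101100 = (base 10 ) 9324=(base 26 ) dkg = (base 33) 8II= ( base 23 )HE9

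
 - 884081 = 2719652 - 3603733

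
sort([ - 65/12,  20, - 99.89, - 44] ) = [ - 99.89, - 44,-65/12 , 20] 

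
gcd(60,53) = 1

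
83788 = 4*20947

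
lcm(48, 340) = 4080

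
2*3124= 6248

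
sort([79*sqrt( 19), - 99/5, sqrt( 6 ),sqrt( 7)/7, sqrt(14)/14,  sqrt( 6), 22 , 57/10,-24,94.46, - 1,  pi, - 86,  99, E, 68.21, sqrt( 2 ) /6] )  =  [-86, - 24, - 99/5,- 1, sqrt(2)/6,  sqrt( 14 )/14, sqrt( 7)/7, sqrt(6 ), sqrt( 6), E, pi , 57/10, 22, 68.21, 94.46,99,79*sqrt( 19 )]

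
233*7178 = 1672474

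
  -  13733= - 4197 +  - 9536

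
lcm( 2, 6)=6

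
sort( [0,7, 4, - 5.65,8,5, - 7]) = [ - 7,-5.65,0,4,5,7,8]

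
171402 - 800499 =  - 629097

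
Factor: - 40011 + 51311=2^2 * 5^2*113^1  =  11300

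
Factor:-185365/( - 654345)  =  3^(-3)*37^(- 1)*283^1 = 283/999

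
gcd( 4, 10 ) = 2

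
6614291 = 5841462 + 772829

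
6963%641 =553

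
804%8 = 4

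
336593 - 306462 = 30131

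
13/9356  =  13/9356= 0.00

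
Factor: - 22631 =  - 7^1*53^1 * 61^1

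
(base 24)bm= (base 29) 9P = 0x11e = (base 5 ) 2121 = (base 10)286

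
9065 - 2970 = 6095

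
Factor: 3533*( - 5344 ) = -18880352 = - 2^5*167^1 * 3533^1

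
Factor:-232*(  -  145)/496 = 2^( - 1)*5^1*29^2*31^( - 1 )=4205/62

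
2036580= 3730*546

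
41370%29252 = 12118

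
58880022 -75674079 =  - 16794057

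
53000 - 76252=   -  23252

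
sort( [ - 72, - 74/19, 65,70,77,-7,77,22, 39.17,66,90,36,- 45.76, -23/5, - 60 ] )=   [ - 72,- 60, - 45.76,  -  7 , - 23/5,- 74/19,22 , 36,39.17,65,66,70, 77,77, 90] 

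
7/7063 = 1/1009  =  0.00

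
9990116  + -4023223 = 5966893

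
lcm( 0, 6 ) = 0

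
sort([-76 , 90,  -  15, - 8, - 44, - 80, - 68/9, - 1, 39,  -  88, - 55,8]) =[ -88,-80, - 76, - 55, - 44, - 15, - 8, - 68/9, - 1,8,39,90]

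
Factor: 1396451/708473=7^2*28499^1*708473^(- 1 )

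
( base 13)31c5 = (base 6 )52013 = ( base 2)1101100001001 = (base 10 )6921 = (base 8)15411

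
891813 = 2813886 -1922073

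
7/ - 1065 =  - 1+ 1058/1065  =  - 0.01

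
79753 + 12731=92484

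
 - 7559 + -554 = -8113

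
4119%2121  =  1998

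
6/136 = 3/68 = 0.04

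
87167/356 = 244 + 303/356 = 244.85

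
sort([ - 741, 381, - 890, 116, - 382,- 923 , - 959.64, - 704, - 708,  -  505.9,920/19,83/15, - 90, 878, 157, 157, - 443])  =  [-959.64,-923, - 890, - 741, - 708, - 704, - 505.9, - 443,- 382,-90, 83/15,920/19, 116,157,  157, 381, 878]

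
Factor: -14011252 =- 2^2*3502813^1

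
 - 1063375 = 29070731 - 30134106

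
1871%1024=847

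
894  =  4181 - 3287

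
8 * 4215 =33720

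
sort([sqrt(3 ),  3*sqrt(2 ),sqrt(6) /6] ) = [ sqrt(6) /6,sqrt ( 3),3 * sqrt(2) ]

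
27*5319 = 143613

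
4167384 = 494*8436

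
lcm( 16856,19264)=134848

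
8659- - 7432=16091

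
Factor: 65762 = 2^1*131^1 * 251^1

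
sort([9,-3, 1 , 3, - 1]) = [ - 3, - 1, 1,3,9]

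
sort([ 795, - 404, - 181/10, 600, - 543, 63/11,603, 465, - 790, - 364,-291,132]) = [ - 790, - 543, - 404, - 364 ,  -  291,- 181/10,63/11, 132, 465,600, 603,795]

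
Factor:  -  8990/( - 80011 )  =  2^1*5^1*89^( - 1 ) = 10/89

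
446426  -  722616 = -276190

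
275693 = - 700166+975859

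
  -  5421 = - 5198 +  - 223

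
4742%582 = 86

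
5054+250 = 5304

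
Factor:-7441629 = -3^1 * 13^1* 190811^1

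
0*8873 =0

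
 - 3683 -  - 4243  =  560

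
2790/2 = 1395 = 1395.00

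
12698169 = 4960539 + 7737630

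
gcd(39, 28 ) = 1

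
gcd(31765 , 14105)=5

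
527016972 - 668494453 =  - 141477481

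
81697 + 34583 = 116280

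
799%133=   1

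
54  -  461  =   - 407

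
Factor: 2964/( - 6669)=  -  2^2*3^ ( - 2)=-  4/9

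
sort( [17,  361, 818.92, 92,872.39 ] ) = [ 17 , 92,361, 818.92,  872.39] 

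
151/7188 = 151/7188 = 0.02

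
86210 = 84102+2108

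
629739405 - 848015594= - 218276189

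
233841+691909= 925750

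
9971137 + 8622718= 18593855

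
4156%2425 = 1731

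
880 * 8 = 7040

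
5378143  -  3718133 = 1660010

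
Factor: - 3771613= - 1237^1*3049^1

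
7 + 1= 8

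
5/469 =5/469 = 0.01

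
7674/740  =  10 + 137/370 = 10.37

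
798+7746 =8544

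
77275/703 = 109 + 648/703=109.92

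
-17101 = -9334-7767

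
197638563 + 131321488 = 328960051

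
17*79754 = 1355818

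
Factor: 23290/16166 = 5^1*17^1*59^( - 1) = 85/59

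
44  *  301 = 13244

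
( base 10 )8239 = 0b10000000101111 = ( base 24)e77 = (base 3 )102022011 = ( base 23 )FD5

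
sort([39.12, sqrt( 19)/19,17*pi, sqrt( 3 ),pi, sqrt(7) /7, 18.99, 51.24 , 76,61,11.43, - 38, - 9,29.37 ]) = [  -  38,- 9,sqrt(19) /19,sqrt(7)/7 , sqrt( 3),pi, 11.43, 18.99,29.37,39.12,51.24,17*pi , 61,76 ] 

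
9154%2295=2269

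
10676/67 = 10676/67= 159.34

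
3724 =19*196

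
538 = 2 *269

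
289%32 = 1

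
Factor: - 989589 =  -3^1 * 329863^1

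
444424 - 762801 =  - 318377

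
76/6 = 38/3 = 12.67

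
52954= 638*83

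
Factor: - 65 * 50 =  - 2^1*5^3*13^1 = - 3250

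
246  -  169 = 77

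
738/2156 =369/1078 = 0.34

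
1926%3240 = 1926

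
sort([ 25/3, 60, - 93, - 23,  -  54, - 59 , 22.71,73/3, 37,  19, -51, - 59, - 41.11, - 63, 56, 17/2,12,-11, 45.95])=[ -93, - 63 ,-59,  -  59 ,  -  54, - 51, - 41.11, - 23, - 11, 25/3, 17/2, 12, 19,22.71, 73/3, 37, 45.95,56, 60]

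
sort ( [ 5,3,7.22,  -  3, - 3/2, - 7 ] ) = [ - 7, - 3, - 3/2, 3, 5,7.22] 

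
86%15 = 11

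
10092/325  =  10092/325 = 31.05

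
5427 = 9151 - 3724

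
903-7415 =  - 6512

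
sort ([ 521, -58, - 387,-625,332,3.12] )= [ - 625,-387, - 58, 3.12, 332, 521 ]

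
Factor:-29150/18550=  - 7^ ( - 1)*11^1 = - 11/7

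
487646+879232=1366878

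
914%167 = 79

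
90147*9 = 811323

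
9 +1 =10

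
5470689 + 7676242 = 13146931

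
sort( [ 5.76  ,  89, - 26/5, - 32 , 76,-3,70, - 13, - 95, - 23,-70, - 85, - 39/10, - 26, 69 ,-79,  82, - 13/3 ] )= [-95, - 85, - 79,-70, - 32 , - 26, - 23, - 13, - 26/5, - 13/3, - 39/10, -3, 5.76,  69,70,  76, 82,89 ] 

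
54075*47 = 2541525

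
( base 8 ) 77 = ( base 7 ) 120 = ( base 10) 63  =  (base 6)143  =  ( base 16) 3F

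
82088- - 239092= 321180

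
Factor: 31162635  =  3^2 *5^1*7^1 * 98929^1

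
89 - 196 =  - 107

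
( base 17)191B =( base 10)7542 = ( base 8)16566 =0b1110101110110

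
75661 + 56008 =131669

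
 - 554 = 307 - 861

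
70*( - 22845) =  - 1599150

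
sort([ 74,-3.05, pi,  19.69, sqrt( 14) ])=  [ - 3.05,  pi,sqrt (14),19.69, 74]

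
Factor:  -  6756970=-2^1 * 5^1*11^1*19^1*53^1*61^1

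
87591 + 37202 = 124793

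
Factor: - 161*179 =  - 7^1 * 23^1*179^1 = - 28819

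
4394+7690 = 12084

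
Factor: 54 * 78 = 2^2*3^4*13^1 = 4212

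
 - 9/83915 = -1 + 83906/83915 = - 0.00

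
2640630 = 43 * 61410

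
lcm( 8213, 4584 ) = 197112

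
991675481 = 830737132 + 160938349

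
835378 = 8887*94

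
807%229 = 120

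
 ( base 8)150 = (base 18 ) 5e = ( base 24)48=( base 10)104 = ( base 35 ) 2Y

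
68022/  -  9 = - 7558+0/1 = -  7558.00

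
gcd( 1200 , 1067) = 1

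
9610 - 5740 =3870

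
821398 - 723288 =98110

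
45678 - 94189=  - 48511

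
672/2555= 96/365 = 0.26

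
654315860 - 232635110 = 421680750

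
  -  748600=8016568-8765168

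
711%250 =211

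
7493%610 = 173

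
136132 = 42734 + 93398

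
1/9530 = 1/9530 = 0.00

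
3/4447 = 3/4447=0.00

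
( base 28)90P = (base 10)7081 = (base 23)d8k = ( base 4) 1232221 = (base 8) 15651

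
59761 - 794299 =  - 734538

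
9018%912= 810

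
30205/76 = 30205/76 = 397.43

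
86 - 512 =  - 426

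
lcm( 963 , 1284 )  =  3852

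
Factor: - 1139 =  - 17^1*67^1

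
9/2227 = 9/2227  =  0.00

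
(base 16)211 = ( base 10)529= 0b1000010001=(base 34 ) fj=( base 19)18g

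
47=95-48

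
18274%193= 132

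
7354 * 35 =257390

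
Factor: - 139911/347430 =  - 2^( - 1 )*5^( - 1)*37^( - 1)*149^1 = - 149/370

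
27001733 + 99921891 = 126923624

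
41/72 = 41/72 = 0.57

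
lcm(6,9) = 18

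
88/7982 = 44/3991 = 0.01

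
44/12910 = 22/6455 = 0.00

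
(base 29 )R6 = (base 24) 18L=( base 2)1100010101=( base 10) 789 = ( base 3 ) 1002020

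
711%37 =8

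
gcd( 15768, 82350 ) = 54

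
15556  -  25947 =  - 10391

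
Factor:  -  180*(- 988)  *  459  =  81628560  =  2^4*3^5*5^1*13^1*17^1 * 19^1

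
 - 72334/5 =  - 72334/5=- 14466.80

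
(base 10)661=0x295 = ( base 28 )nh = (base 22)181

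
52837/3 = 52837/3 = 17612.33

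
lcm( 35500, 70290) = 3514500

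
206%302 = 206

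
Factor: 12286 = 2^1*6143^1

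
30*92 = 2760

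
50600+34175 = 84775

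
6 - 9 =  - 3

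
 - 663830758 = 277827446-941658204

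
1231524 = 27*45612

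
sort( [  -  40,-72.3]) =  [ - 72.3, - 40]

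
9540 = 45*212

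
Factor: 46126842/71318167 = 2^1* 3^1*389^1*19763^1*71318167^( - 1) 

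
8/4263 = 8/4263 = 0.00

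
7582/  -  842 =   -  10 + 419/421=- 9.00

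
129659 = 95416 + 34243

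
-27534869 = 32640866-60175735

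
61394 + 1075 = 62469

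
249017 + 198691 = 447708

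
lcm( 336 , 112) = 336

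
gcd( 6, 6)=6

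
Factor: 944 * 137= 129328 = 2^4 * 59^1*137^1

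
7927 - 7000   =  927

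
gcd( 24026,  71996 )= 82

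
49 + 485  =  534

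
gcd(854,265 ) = 1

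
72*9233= 664776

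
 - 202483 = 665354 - 867837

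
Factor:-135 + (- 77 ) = -212 = -2^2*53^1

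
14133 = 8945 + 5188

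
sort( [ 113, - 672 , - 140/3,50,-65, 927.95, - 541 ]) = [  -  672,- 541,-65, - 140/3,50,113, 927.95]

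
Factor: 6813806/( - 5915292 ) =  - 3406903/2957646 = -  2^( - 1)*3^( - 1 )*61^( - 1)*1069^1*3187^1 * 8081^( - 1) 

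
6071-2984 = 3087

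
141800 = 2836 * 50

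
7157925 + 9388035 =16545960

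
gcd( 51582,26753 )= 1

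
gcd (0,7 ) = 7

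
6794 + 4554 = 11348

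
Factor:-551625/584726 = -2^(-1 )*3^1*5^3*1471^1 * 292363^( - 1 )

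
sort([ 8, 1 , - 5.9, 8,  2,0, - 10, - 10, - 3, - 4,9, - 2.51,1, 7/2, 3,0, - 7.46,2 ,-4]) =[ - 10, - 10,-7.46, - 5.9, - 4, - 4,- 3, - 2.51, 0,0, 1 , 1, 2, 2, 3, 7/2, 8, 8, 9]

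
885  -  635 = 250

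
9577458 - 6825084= 2752374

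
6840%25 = 15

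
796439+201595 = 998034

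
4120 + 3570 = 7690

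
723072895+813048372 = 1536121267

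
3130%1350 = 430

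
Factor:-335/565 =-67/113  =  -  67^1 * 113^( - 1)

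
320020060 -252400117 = 67619943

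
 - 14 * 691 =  - 9674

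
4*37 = 148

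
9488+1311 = 10799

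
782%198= 188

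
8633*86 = 742438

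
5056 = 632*8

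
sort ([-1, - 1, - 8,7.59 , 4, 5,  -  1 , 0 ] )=[ - 8, - 1, - 1, - 1, 0, 4, 5 , 7.59 ] 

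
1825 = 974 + 851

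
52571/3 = 17523+2/3  =  17523.67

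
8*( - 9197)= - 73576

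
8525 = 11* 775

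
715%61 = 44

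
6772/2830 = 3386/1415 = 2.39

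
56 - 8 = 48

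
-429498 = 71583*(  -  6 )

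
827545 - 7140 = 820405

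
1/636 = 1/636 = 0.00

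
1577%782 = 13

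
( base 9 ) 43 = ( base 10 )39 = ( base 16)27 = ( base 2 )100111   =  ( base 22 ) 1h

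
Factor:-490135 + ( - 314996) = -3^2*89459^1 =-  805131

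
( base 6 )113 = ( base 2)101101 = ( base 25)1K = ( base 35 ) 1A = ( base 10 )45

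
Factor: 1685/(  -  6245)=  -  337^1*1249^( - 1) = - 337/1249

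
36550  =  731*50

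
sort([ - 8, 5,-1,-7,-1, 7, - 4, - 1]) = [ - 8, - 7, - 4, -1,-1, - 1,5, 7 ] 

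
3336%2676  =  660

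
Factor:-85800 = - 2^3*3^1*5^2*  11^1 * 13^1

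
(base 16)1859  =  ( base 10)6233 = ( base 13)2AB6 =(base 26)95J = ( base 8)14131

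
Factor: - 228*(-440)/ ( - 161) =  - 100320/161 = - 2^5*3^1 * 5^1*7^( - 1)*11^1*19^1*  23^( - 1 )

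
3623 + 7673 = 11296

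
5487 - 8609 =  - 3122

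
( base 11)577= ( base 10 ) 689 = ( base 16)2b1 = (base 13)410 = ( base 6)3105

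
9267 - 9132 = 135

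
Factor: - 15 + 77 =2^1*31^1= 62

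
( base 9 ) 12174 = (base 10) 8167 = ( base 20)1087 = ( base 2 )1111111100111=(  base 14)2d95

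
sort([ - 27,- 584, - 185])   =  [ -584, - 185, - 27 ]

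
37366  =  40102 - 2736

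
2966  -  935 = 2031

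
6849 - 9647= - 2798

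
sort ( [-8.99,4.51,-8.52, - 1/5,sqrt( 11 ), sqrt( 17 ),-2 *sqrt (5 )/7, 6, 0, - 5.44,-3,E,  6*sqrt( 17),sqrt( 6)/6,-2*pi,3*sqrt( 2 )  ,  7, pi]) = [  -  8.99, - 8.52,-2*pi,-5.44, - 3, - 2 *sqrt( 5)/7,-1/5,0,sqrt(6 )/6,E,pi,sqrt(11) , sqrt( 17 ),3*sqrt( 2), 4.51,6,7, 6*sqrt( 17)]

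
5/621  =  5/621 = 0.01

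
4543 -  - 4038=8581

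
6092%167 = 80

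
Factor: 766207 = 13^1 * 17^1*3467^1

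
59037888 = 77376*763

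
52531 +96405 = 148936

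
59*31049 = 1831891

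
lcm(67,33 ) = 2211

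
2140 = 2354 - 214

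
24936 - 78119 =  - 53183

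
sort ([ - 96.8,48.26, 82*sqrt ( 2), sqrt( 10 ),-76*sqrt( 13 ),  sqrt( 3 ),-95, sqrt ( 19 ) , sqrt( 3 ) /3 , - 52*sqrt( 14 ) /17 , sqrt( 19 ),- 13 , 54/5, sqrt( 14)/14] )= [ - 76*sqrt( 13) ,-96.8  , - 95, - 13,- 52*sqrt(14 ) /17,sqrt (14 )/14 , sqrt( 3)/3,  sqrt( 3),sqrt( 10), sqrt(19),sqrt( 19 ),54/5,  48.26 , 82*sqrt( 2 ) ] 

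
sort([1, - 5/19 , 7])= [ - 5/19, 1,7 ]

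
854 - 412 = 442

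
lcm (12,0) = 0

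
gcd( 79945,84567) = 1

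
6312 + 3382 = 9694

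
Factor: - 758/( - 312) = 2^(-2)*3^ ( - 1)*13^( - 1)*379^1 = 379/156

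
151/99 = 151/99 = 1.53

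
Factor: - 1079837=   -  11^1 * 89^1*1103^1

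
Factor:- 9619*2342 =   -  22527698=-2^1 * 1171^1*9619^1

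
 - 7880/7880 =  - 1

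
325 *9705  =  3154125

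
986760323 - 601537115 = 385223208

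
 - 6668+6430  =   - 238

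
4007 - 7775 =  - 3768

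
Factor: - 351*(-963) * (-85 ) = -28731105 = -  3^5*5^1*13^1*17^1*107^1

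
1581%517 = 30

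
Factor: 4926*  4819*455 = 2^1 *3^1 * 5^1 * 7^1*13^1 * 61^1 * 79^1*821^1 = 10800969270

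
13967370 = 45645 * 306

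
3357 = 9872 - 6515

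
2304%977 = 350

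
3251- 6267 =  - 3016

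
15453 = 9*1717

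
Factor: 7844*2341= 2^2 * 37^1*53^1*2341^1 =18362804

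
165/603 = 55/201 = 0.27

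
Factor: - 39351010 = -2^1*5^1*3935101^1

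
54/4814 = 27/2407 = 0.01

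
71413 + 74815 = 146228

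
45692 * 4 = 182768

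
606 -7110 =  - 6504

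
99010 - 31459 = 67551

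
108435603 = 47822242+60613361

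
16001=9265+6736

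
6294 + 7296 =13590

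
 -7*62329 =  - 436303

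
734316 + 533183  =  1267499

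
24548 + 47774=72322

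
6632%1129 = 987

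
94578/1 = 94578 = 94578.00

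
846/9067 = 846/9067 = 0.09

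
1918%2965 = 1918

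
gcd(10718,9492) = 2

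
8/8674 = 4/4337 = 0.00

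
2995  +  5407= 8402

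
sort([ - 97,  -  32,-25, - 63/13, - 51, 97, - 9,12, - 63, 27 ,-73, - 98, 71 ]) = [ - 98,-97,  -  73, - 63, - 51, - 32, - 25,-9,  -  63/13, 12,  27,71,97]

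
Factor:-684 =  - 2^2*3^2*  19^1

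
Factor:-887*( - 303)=268761 = 3^1*101^1*887^1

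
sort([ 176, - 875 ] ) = [ - 875, 176]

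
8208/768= 10 + 11/16 = 10.69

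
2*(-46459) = -92918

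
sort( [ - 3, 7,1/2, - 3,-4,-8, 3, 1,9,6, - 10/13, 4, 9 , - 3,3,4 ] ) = [ - 8, - 4,-3, -3, - 3, - 10/13 , 1/2,1, 3,3, 4, 4, 6, 7, 9, 9 ] 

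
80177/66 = 80177/66 = 1214.80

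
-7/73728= - 1  +  73721/73728 =- 0.00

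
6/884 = 3/442 = 0.01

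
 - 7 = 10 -17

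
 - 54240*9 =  - 488160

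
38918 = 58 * 671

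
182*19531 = 3554642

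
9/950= 9/950 = 0.01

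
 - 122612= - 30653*4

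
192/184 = 24/23 = 1.04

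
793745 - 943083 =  - 149338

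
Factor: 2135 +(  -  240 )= 1895 = 5^1*379^1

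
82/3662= 41/1831 = 0.02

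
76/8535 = 76/8535 = 0.01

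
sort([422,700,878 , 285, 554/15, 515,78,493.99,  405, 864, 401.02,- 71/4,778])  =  [ - 71/4 , 554/15, 78, 285, 401.02,405,422,  493.99,515, 700, 778, 864,878]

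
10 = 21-11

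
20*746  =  14920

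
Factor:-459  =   - 3^3*17^1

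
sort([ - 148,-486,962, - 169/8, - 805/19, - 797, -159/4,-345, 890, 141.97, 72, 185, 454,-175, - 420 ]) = [ -797,  -  486, - 420, - 345 , - 175, - 148, - 805/19, - 159/4 , - 169/8, 72, 141.97,185, 454, 890, 962 ]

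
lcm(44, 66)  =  132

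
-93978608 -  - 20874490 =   -  73104118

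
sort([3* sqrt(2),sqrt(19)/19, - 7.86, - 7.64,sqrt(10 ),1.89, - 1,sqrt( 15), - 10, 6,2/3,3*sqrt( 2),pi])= [ - 10, - 7.86,-7.64,-1, sqrt( 19 )/19,2/3,1.89,pi, sqrt(10 ) , sqrt(15 ),3*sqrt ( 2 ),3 * sqrt(2 ),6] 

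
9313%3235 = 2843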